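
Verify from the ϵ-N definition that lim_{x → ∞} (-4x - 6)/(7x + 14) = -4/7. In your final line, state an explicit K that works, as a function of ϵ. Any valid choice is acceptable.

K = (2/7)/ϵ

Fix ϵ > 0. We seek K > 0 such that x > K implies |(-4x - 6)/(7x + 14) + 4/7| < ϵ.
(-4x - 6)/(7x + 14) + 4/7 = (7(-4x - 6) − (-4)(7x + 14)) / (7(7x + 14)) = 14/(7(7x + 14)).
For x > 0 we have 7x + 14 > 7x, so |(-4x - 6)/(7x + 14) + 4/7| = 14/(7(7x + 14)) < 14/(7·7x) = (2/7)/x.
Thus |(-4x - 6)/(7x + 14) + 4/7| < ϵ whenever x > (2/7)/ϵ.
Take K = (2/7)/ϵ. If x > K then |(-4x - 6)/(7x + 14) + 4/7| < (2/7)/x < ϵ.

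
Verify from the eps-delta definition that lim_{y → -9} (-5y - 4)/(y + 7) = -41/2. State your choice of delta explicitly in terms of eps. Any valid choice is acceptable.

delta = min(1, (2/31)eps)

Let eps > 0 be given. We want delta > 0 with 0 < |y + 9| < delta ⇒ |(-5y - 4)/(y + 7) + 41/2| < eps.
Combining over a common denominator, (-5y - 4)/(y + 7) + 41/2 = [(-5y - 4)·(-2) − 41·(y + 7)] / [(-2)·(y + 7)] = -31(y + 9) / ((-2)(y + 7)).
So |(-5y - 4)/(y + 7) + 41/2| = 31|y + 9| / (2·|y + 7|).
Require delta ≤ 1, so |y + 7| ≥ |-2| − |y + 9| > 2 − 1 = 1.
Hence |(-5y - 4)/(y + 7) + 41/2| < 31|y + 9|/(2·1) = (31/2)|y + 9|, which is < eps once |y + 9| < (2/31)eps.
Take delta = min(1, (2/31)eps). Then 0 < |y + 9| < delta forces both bounds, so |(-5y - 4)/(y + 7) + 41/2| < eps.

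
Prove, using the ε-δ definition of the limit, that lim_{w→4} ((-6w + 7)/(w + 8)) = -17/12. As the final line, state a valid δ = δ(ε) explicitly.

Let ε > 0. We want δ > 0 with 0 < |w − 4| < δ ⇒ |(-6w + 7)/(w + 8) + 17/12| < ε.
Combining over a common denominator, (-6w + 7)/(w + 8) + 17/12 = [(-6w + 7)·12 − (-17)·(w + 8)] / [12·(w + 8)] = -55(w − 4) / (12(w + 8)).
So |(-6w + 7)/(w + 8) + 17/12| = 55|w − 4| / (12·|w + 8|).
Require δ ≤ 6, so |w + 8| ≥ |12| − |w − 4| > 12 − 6 = 6.
Hence |(-6w + 7)/(w + 8) + 17/12| < 55|w − 4|/(12·6) = (55/72)|w − 4|, which is < ε once |w − 4| < (72/55)ε.
Take δ = min(6, (72/55)ε). Then 0 < |w − 4| < δ forces both bounds, so |(-6w + 7)/(w + 8) + 17/12| < ε.

δ = min(6, (72/55)ε)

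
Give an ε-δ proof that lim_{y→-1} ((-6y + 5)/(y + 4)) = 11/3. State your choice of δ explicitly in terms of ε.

δ = min(3/2, (9/58)ε)

Fix ε > 0. We want δ > 0 with 0 < |y + 1| < δ ⇒ |(-6y + 5)/(y + 4) − (11/3)| < ε.
Combining over a common denominator, (-6y + 5)/(y + 4) − (11/3) = [(-6y + 5)·3 − 11·(y + 4)] / [3·(y + 4)] = -29(y + 1) / (3(y + 4)).
So |(-6y + 5)/(y + 4) − (11/3)| = 29|y + 1| / (3·|y + 4|).
Require δ ≤ 3/2, so |y + 4| ≥ |3| − |y + 1| > 3 − 3/2 = 3/2.
Hence |(-6y + 5)/(y + 4) − (11/3)| < 29|y + 1|/(3·(3/2)) = (58/9)|y + 1|, which is < ε once |y + 1| < (9/58)ε.
Take δ = min(3/2, (9/58)ε). Then 0 < |y + 1| < δ forces both bounds, so |(-6y + 5)/(y + 4) − (11/3)| < ε.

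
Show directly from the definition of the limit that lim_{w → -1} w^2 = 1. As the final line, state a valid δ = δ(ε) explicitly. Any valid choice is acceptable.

Let ε > 0 be given. We seek δ > 0 with 0 < |w + 1| < δ ⇒ |w^2 − 1| < ε.
Factor: w^2 − 1 = (w + 1)(w - 1), so |w^2 − 1| = |w + 1|·|w - 1|.
Restrict δ ≤ 1. Then |w + 1| < 1 gives |w| < 2, so by the triangle inequality |w - 1| ≤ 2 + 1 = 3.
Hence |w^2 − 1| ≤ 3|w + 1|, which is < ε once |w + 1| < ε/3.
Take δ = min(1, ε/3). If 0 < |w + 1| < δ then both bounds hold and |w^2 − 1| ≤ 3|w + 1| < 3·(ε/3) = ε.

δ = min(1, ε/3)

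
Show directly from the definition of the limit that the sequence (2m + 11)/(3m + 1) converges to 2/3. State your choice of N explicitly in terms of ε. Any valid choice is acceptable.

Suppose ε > 0. For m ≥ 1, |(2m + 11)/(3m + 1) − (2/3)| = |31|/(3(3m + 1)) = 31/(3(3m + 1)).
Since 3m + 1 ≥ 3m for m ≥ 1, this is ≤ 31/(3·3m) = (31/9)/m.
So |(2m + 11)/(3m + 1) − (2/3)| < ε whenever m > (31/9)/ε.
Take N = (31/9)/ε. If m > N then |(2m + 11)/(3m + 1) − (2/3)| ≤ (31/9)/m < ε.

N = (31/9)/ε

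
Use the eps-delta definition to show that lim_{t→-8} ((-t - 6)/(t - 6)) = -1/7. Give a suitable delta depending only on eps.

delta = min(7, (49/6)eps)

Fix eps > 0. We want delta > 0 with 0 < |t + 8| < delta ⇒ |(-t - 6)/(t - 6) + 1/7| < eps.
Combining over a common denominator, (-t - 6)/(t - 6) + 1/7 = [(-t - 6)·(-14) − 2·(t - 6)] / [(-14)·(t - 6)] = 12(t + 8) / ((-14)(t - 6)).
So |(-t - 6)/(t - 6) + 1/7| = 12|t + 8| / (14·|t − 6|).
Restrict delta ≤ 7. Then |t + 8| < 7 gives |t − 6| = |(t + 8) + (-14)| ≥ 14 − 7 = 7.
Hence |(-t - 6)/(t - 6) + 1/7| < 12|t + 8|/(14·7) = (6/49)|t + 8|, which is < eps once |t + 8| < (49/6)eps.
Take delta = min(7, (49/6)eps). Then 0 < |t + 8| < delta forces both bounds, so |(-t - 6)/(t - 6) + 1/7| < eps.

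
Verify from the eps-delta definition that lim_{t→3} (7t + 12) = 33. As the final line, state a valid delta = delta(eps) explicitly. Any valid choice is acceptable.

delta = eps/7

Let eps > 0 be given. We need delta > 0 so that 0 < |t − 3| < delta implies |(7t + 12) − 33| < eps.
Since (7t + 12) − 33 = 7(t − 3), we have |(7t + 12) − 33| = 7|t − 3|.
Thus it suffices that |t − 3| < eps/7.
Take delta = eps/7. If 0 < |t − 3| < delta then |(7t + 12) − 33| = 7|t − 3| < 7·(eps/7) = eps.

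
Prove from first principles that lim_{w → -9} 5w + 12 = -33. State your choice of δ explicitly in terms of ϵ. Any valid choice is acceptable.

Let ϵ > 0 be given. We need δ > 0 so that 0 < |w + 9| < δ implies |(5w + 12) + 33| < ϵ.
|(5w + 12) + 33| = |5w + 45| = 5|w + 9|.
Thus it suffices that |w + 9| < ϵ/5.
Choosing δ = ϵ/5 gives |(5w + 12) + 33| = 5|w + 9| < ϵ whenever |w + 9| < δ.

δ = ϵ/5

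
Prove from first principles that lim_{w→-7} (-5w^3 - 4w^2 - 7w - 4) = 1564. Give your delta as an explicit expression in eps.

Let eps > 0 be given. We want delta > 0 such that 0 < |w + 7| < delta implies |(-5w^3 - 4w^2 - 7w - 4) − 1564| < eps.
(-5w^3 - 4w^2 - 7w - 4) − 1564 = -5w^3 - 4w^2 - 7w - 1568 = (w + 7)(-5w^2 + 31w - 224).
So |(-5w^3 - 4w^2 - 7w - 4) − 1564| = |w + 7|·|-5w^2 + 31w - 224|.
Assume first that |w + 7| < 1, so |w| < 8. Then |-5w^2 + 31w - 224| ≤ 5·8^2 + 31·8 + 224 = 792.
Hence |(-5w^3 - 4w^2 - 7w - 4) − 1564| ≤ 792|w + 7| < eps provided |w + 7| < eps/792.
Take delta = min(1, eps/792). Then 0 < |w + 7| < delta gives both |w + 7| < 1 and |w + 7| < eps/792, so |(-5w^3 - 4w^2 - 7w - 4) − 1564| < eps.

delta = min(1, eps/792)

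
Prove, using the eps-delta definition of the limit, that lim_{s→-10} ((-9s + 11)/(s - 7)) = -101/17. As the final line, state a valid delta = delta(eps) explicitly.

Let eps > 0. We want delta > 0 with 0 < |s + 10| < delta ⇒ |(-9s + 11)/(s - 7) + 101/17| < eps.
Combining over a common denominator, (-9s + 11)/(s - 7) + 101/17 = [(-9s + 11)·(-17) − 101·(s - 7)] / [(-17)·(s - 7)] = 52(s + 10) / ((-17)(s - 7)).
So |(-9s + 11)/(s - 7) + 101/17| = 52|s + 10| / (17·|s − 7|).
Require delta ≤ 17/2, so |s − 7| ≥ |-17| − |s + 10| > 17 − 17/2 = 17/2.
Hence |(-9s + 11)/(s - 7) + 101/17| < 52|s + 10|/(17·(17/2)) = (104/289)|s + 10|, which is < eps once |s + 10| < (289/104)eps.
Take delta = min(17/2, (289/104)eps). Then 0 < |s + 10| < delta forces both bounds, so |(-9s + 11)/(s - 7) + 101/17| < eps.

delta = min(17/2, (289/104)eps)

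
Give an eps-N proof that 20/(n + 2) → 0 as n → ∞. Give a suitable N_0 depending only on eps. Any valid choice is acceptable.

N_0 = 20/eps

Let eps > 0 be given. For n ≥ 1, |20/(n + 2) − 0| = 20/(n + 2) ≤ 20/n.
We need 20/n < eps, i.e. n > 20/eps.
Take N_0 = 20/eps. If n > N_0 then |20/(n + 2)| ≤ 20/n < eps.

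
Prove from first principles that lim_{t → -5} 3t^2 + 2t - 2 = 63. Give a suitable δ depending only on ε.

δ = min(2, ε/34)

Suppose ε > 0. We want δ > 0 such that 0 < |t + 5| < δ implies |(3t^2 + 2t - 2) − 63| < ε.
(3t^2 + 2t - 2) − 63 = 3t^2 + 2t - 65 = (t + 5)(3t - 13).
So |(3t^2 + 2t - 2) − 63| = |t + 5|·|3t - 13|.
Assume first that |t + 5| < 2, so |t| < 7. Then |3t - 13| ≤ 3·7 + 13 = 34.
Hence |(3t^2 + 2t - 2) − 63| ≤ 34|t + 5| < ε provided |t + 5| < ε/34.
Take δ = min(2, ε/34). Then 0 < |t + 5| < δ gives both |t + 5| < 2 and |t + 5| < ε/34, so |(3t^2 + 2t - 2) − 63| < ε.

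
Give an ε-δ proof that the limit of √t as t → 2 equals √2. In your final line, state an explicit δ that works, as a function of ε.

Let ε > 0 be given. We want δ > 0 such that 0 < |t − 2| < δ implies |√t − √2| < ε.
Rationalise: √t − √2 = (t − 2)/(√t + √2), so |√t − √2| = |t − 2|/(√t + √2).
Restrict δ ≤ 2 so that |t − 2| < 2 forces t > 0, and then √t + √2 > √2.
Hence |√t − √2| < |t − 2|/√2, which is < ε once |t − 2| < √2·ε.
Take δ = min(2, √2·ε). If 0 < |t − 2| < δ then t > 0 and |√t − √2| < |t − 2|/√2 < ε.

δ = min(2, √2·ε)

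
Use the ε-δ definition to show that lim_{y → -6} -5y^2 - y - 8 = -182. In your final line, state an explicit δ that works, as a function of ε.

Let ε > 0 be given. We want δ > 0 such that 0 < |y + 6| < δ implies |(-5y^2 - y - 8) + 182| < ε.
(-5y^2 - y - 8) + 182 = -5y^2 - y + 174 = (y + 6)(-5y + 29).
So |(-5y^2 - y - 8) + 182| = |y + 6|·|-5y + 29|.
Assume first that |y + 6| < 1, so |y| < 7. Then |-5y + 29| ≤ 5·7 + 29 = 64.
Hence |(-5y^2 - y - 8) + 182| ≤ 64|y + 6| < ε provided |y + 6| < ε/64.
Choosing δ = min(1, ε/64) ensures both conditions, hence |(-5y^2 - y - 8) + 182| < ε.

δ = min(1, ε/64)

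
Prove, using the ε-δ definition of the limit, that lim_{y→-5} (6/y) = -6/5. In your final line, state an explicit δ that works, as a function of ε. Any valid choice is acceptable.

Suppose ε > 0. We seek δ > 0 such that 0 < |y + 5| < δ implies |6/y + 6/5| < ε.
|6/y + 6/5| = 6·|-5 − y|/(5·|y|) = 6|y + 5|/(5|y|).
Require δ ≤ 5/2 so that |y| > 5 − 5/2 = 5/2, hence 5|y| > 25/2.
Then |6/y + 6/5| < 6|y + 5|/(25/2), which is < ε when |y + 5| < (25/12)ε.
Take δ = min(5/2, (25/12)ε). Then 0 < |y + 5| < δ gives both |y + 5| < 5/2 and |y + 5| < (25/12)ε, so |6/y + 6/5| < ε.

δ = min(5/2, (25/12)ε)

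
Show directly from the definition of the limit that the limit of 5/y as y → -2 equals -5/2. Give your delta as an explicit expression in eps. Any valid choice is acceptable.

Let eps > 0 be given. We seek delta > 0 such that 0 < |y + 2| < delta implies |5/y + 5/2| < eps.
|5/y + 5/2| = 5·|-2 − y|/(2·|y|) = 5|y + 2|/(2|y|).
Require delta ≤ 1 so that |y| > 2 − 1 = 1, hence 2|y| > 2.
Then |5/y + 5/2| < 5|y + 2|/2, which is < eps when |y + 2| < (2/5)eps.
Take delta = min(1, (2/5)eps). Then 0 < |y + 2| < delta gives both |y + 2| < 1 and |y + 2| < (2/5)eps, so |5/y + 5/2| < eps.

delta = min(1, (2/5)eps)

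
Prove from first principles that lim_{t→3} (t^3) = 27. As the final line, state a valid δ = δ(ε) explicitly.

δ = min(1, ε/37)

Let ε > 0. We seek δ > 0 with 0 < |t − 3| < δ ⇒ |t^3 − 27| < ε.
Factor: t^3 − 27 = (t − 3)(t^2 + 3t + 9), so |t^3 − 27| = |t − 3|·|t^2 + 3t + 9|.
Impose δ ≤ 1 so that |t| < 4; then |t^2 + 3t + 9| ≤ 37.
Hence |t^3 − 27| ≤ 37|t − 3|, which is < ε once |t − 3| < ε/37.
Take δ = min(1, ε/37). If 0 < |t − 3| < δ then both bounds hold and |t^3 − 27| ≤ 37|t − 3| < 37·(ε/37) = ε.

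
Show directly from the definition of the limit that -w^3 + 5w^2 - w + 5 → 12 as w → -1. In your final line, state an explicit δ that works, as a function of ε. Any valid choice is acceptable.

δ = min(1, ε/23)

Let ε > 0. We want δ > 0 such that 0 < |w + 1| < δ implies |(-w^3 + 5w^2 - w + 5) − 12| < ε.
(-w^3 + 5w^2 - w + 5) − 12 = -w^3 + 5w^2 - w - 7 = (w + 1)(-w^2 + 6w - 7).
So |(-w^3 + 5w^2 - w + 5) − 12| = |w + 1|·|-w^2 + 6w - 7|.
Assume first that |w + 1| < 1, so |w| < 2. Then |-w^2 + 6w - 7| ≤ 2^2 + 6·2 + 7 = 23.
Hence |(-w^3 + 5w^2 - w + 5) − 12| ≤ 23|w + 1| < ε provided |w + 1| < ε/23.
Take δ = min(1, ε/23). Then 0 < |w + 1| < δ gives both |w + 1| < 1 and |w + 1| < ε/23, so |(-w^3 + 5w^2 - w + 5) − 12| < ε.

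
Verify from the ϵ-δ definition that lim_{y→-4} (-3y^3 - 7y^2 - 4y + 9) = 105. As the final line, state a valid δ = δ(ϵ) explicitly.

Let ϵ > 0 be given. We want δ > 0 such that 0 < |y + 4| < δ implies |(-3y^3 - 7y^2 - 4y + 9) − 105| < ϵ.
(-3y^3 - 7y^2 - 4y + 9) − 105 = -3y^3 - 7y^2 - 4y - 96 = (y + 4)(-3y^2 + 5y - 24).
So |(-3y^3 - 7y^2 - 4y + 9) − 105| = |y + 4|·|-3y^2 + 5y - 24|.
Require δ ≤ 2. Then |y + 4| < 2 gives |y| < 6, and by the triangle inequality |-3y^2 + 5y - 24| ≤ 3·6^2 + 5·6 + 24 = 162.
Hence |(-3y^3 - 7y^2 - 4y + 9) − 105| ≤ 162|y + 4| < ϵ provided |y + 4| < ϵ/162.
Take δ = min(2, ϵ/162). Then 0 < |y + 4| < δ gives both |y + 4| < 2 and |y + 4| < ϵ/162, so |(-3y^3 - 7y^2 - 4y + 9) − 105| < ϵ.

δ = min(2, ϵ/162)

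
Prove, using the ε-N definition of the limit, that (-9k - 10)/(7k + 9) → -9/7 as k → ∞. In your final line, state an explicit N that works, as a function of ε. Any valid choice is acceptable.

Let ε > 0. For k ≥ 1, |(-9k - 10)/(7k + 9) + 9/7| = |11|/(7(7k + 9)) = 11/(7(7k + 9)).
Since 7k + 9 ≥ 7k for k ≥ 1, this is ≤ 11/(7·7k) = (11/49)/k.
So |(-9k - 10)/(7k + 9) + 9/7| < ε whenever k > (11/49)/ε.
Take N = (11/49)/ε. If k > N then |(-9k - 10)/(7k + 9) + 9/7| ≤ (11/49)/k < ε.

N = (11/49)/ε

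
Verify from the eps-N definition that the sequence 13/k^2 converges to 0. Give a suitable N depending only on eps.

Fix eps > 0. For k ≥ 1, |13/k^2 − 0| = 13/k^2.
13/k^2 < eps ⇔ k^2 > 13/eps ⇔ k > (13/eps)^{1/2}.
Take N = (13/eps)^{1/2}. Then k > N implies 13/k^2 < eps.

N = (13/eps)^{1/2}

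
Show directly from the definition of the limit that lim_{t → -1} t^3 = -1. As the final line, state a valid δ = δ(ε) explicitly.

δ = min(1, ε/7)

Let ε > 0 be given. We seek δ > 0 with 0 < |t + 1| < δ ⇒ |t^3 + 1| < ε.
Factor: t^3 + 1 = (t + 1)(t^2 - t + 1), so |t^3 + 1| = |t + 1|·|t^2 - t + 1|.
Restrict δ ≤ 1. Then |t + 1| < 1 gives |t| < 2, so by the triangle inequality |t^2 - t + 1| ≤ 2^2 + 2 + 1 = 7.
Hence |t^3 + 1| ≤ 7|t + 1|, which is < ε once |t + 1| < ε/7.
Take δ = min(1, ε/7). If 0 < |t + 1| < δ then both bounds hold and |t^3 + 1| ≤ 7|t + 1| < 7·(ε/7) = ε.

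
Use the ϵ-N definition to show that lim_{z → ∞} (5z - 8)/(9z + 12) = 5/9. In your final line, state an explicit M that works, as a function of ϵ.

M = (44/27)/ϵ

Let ϵ > 0. We seek M > 0 such that z > M implies |(5z - 8)/(9z + 12) − (5/9)| < ϵ.
(5z - 8)/(9z + 12) − (5/9) = (9(5z - 8) − 5(9z + 12)) / (9(9z + 12)) = -132/(9(9z + 12)).
For z > 0 we have 9z + 12 > 9z, so |(5z - 8)/(9z + 12) − (5/9)| = 132/(9(9z + 12)) < 132/(9·9z) = (44/27)/z.
Thus |(5z - 8)/(9z + 12) − (5/9)| < ϵ whenever z > (44/27)/ϵ.
Take M = (44/27)/ϵ. If z > M then |(5z - 8)/(9z + 12) − (5/9)| < (44/27)/z < ϵ.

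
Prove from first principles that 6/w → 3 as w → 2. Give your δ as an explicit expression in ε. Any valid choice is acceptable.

Fix ε > 0. We seek δ > 0 such that 0 < |w − 2| < δ implies |6/w − 3| < ε.
|6/w − 3| = 6·|2 − w|/(2·|w|) = 6|w − 2|/(2|w|).
Require δ ≤ 1 so that |w| > 2 − 1 = 1, hence 2|w| > 2.
Then |6/w − 3| < 6|w − 2|/2, which is < ε when |w − 2| < (1/3)ε.
Take δ = min(1, (1/3)ε). Then 0 < |w − 2| < δ gives both |w − 2| < 1 and |w − 2| < (1/3)ε, so |6/w − 3| < ε.

δ = min(1, (1/3)ε)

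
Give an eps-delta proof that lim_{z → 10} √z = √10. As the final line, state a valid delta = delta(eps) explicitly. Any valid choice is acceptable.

delta = min(10, √10·eps)

Let eps > 0. We want delta > 0 such that 0 < |z − 10| < delta implies |√z − √10| < eps.
Rationalise: √z − √10 = (z − 10)/(√z + √10), so |√z − √10| = |z − 10|/(√z + √10).
Restrict delta ≤ 10 so that |z − 10| < 10 forces z > 0, and then √z + √10 > √10.
Hence |√z − √10| < |z − 10|/√10, which is < eps once |z − 10| < √10·eps.
Take delta = min(10, √10·eps). If 0 < |z − 10| < delta then z > 0 and |√z − √10| < |z − 10|/√10 < eps.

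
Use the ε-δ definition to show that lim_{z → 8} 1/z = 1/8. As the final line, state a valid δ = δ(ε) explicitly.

δ = min(4, 32ε)

Fix ε > 0. We seek δ > 0 such that 0 < |z − 8| < δ implies |1/z − (1/8)| < ε.
|1/z − (1/8)| = |8 − z|/(8·|z|) = |z − 8|/(8|z|).
Require δ ≤ 4 so that |z| > 8 − 4 = 4, hence 8|z| > 32.
Then |1/z − (1/8)| < |z − 8|/32, which is < ε when |z − 8| < 32ε.
Take δ = min(4, 32ε). Then 0 < |z − 8| < δ gives both |z − 8| < 4 and |z − 8| < 32ε, so |1/z − (1/8)| < ε.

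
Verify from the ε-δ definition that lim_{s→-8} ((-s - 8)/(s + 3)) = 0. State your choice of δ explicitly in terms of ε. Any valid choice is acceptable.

δ = min(5/2, (5/2)ε)

Let ε > 0. We want δ > 0 with 0 < |s + 8| < δ ⇒ |(-s - 8)/(s + 3) − 0| < ε.
Combining over a common denominator, (-s - 8)/(s + 3) − 0 = [(-s - 8)·(-5) − 0·(s + 3)] / [(-5)·(s + 3)] = 5(s + 8) / ((-5)(s + 3)).
So |(-s - 8)/(s + 3) − 0| = 5|s + 8| / (5·|s + 3|).
Restrict δ ≤ 5/2. Then |s + 8| < 5/2 gives |s + 3| = |(s + 8) + (-5)| ≥ 5 − 5/2 = 5/2.
Hence |(-s - 8)/(s + 3) − 0| < 5|s + 8|/(5·(5/2)) = (2/5)|s + 8|, which is < ε once |s + 8| < (5/2)ε.
Take δ = min(5/2, (5/2)ε). Then 0 < |s + 8| < δ forces both bounds, so |(-s - 8)/(s + 3) − 0| < ε.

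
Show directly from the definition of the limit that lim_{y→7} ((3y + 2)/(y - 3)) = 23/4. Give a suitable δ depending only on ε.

δ = min(2, (8/11)ε)

Let ε > 0 be given. We want δ > 0 with 0 < |y − 7| < δ ⇒ |(3y + 2)/(y - 3) − (23/4)| < ε.
Combining over a common denominator, (3y + 2)/(y - 3) − (23/4) = [(3y + 2)·4 − 23·(y - 3)] / [4·(y - 3)] = -11(y − 7) / (4(y - 3)).
So |(3y + 2)/(y - 3) − (23/4)| = 11|y − 7| / (4·|y − 3|).
Require δ ≤ 2, so |y − 3| ≥ |4| − |y − 7| > 4 − 2 = 2.
Hence |(3y + 2)/(y - 3) − (23/4)| < 11|y − 7|/(4·2) = (11/8)|y − 7|, which is < ε once |y − 7| < (8/11)ε.
Take δ = min(2, (8/11)ε). Then 0 < |y − 7| < δ forces both bounds, so |(3y + 2)/(y - 3) − (23/4)| < ε.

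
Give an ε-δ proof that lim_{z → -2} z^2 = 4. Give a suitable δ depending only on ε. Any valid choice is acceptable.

δ = min(1, ε/5)

Fix ε > 0. We seek δ > 0 with 0 < |z + 2| < δ ⇒ |z^2 − 4| < ε.
Factor: z^2 − 4 = (z + 2)(z - 2), so |z^2 − 4| = |z + 2|·|z - 2|.
Impose δ ≤ 1 so that |z| < 3; then |z - 2| ≤ 5.
Hence |z^2 − 4| ≤ 5|z + 2|, which is < ε once |z + 2| < ε/5.
Take δ = min(1, ε/5). If 0 < |z + 2| < δ then both bounds hold and |z^2 − 4| ≤ 5|z + 2| < 5·(ε/5) = ε.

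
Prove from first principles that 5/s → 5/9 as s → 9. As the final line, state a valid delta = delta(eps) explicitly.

delta = min(9/2, (81/10)eps)

Let eps > 0 be given. We seek delta > 0 such that 0 < |s − 9| < delta implies |5/s − (5/9)| < eps.
|5/s − (5/9)| = 5·|9 − s|/(9·|s|) = 5|s − 9|/(9|s|).
Restrict delta ≤ 9/2. Then |s − 9| < 9/2 gives |s| > 9/2, so 9|s| > 81/2.
Then |5/s − (5/9)| < 5|s − 9|/(81/2), which is < eps when |s − 9| < (81/10)eps.
Take delta = min(9/2, (81/10)eps). Then 0 < |s − 9| < delta gives both |s − 9| < 9/2 and |s − 9| < (81/10)eps, so |5/s − (5/9)| < eps.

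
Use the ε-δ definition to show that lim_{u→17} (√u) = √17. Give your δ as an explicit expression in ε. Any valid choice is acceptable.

Fix ε > 0. We want δ > 0 such that 0 < |u − 17| < δ implies |√u − √17| < ε.
Rationalise: √u − √17 = (u − 17)/(√u + √17), so |√u − √17| = |u − 17|/(√u + √17).
Restrict δ ≤ 17 so that |u − 17| < 17 forces u > 0, and then √u + √17 > √17.
Hence |√u − √17| < |u − 17|/√17, which is < ε once |u − 17| < √17·ε.
Take δ = min(17, √17·ε). If 0 < |u − 17| < δ then u > 0 and |√u − √17| < |u − 17|/√17 < ε.

δ = min(17, √17·ε)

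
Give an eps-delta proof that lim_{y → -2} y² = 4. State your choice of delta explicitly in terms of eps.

delta = min(1, eps/5)

Let eps > 0 be given. We seek delta > 0 with 0 < |y + 2| < delta ⇒ |y² − 4| < eps.
Factor: y² − 4 = (y + 2)(y - 2), so |y² − 4| = |y + 2|·|y - 2|.
Restrict delta ≤ 1. Then |y + 2| < 1 gives |y| < 3, so by the triangle inequality |y - 2| ≤ 3 + 2 = 5.
Hence |y² − 4| ≤ 5|y + 2|, which is < eps once |y + 2| < eps/5.
Take delta = min(1, eps/5). If 0 < |y + 2| < delta then both bounds hold and |y² − 4| ≤ 5|y + 2| < 5·(eps/5) = eps.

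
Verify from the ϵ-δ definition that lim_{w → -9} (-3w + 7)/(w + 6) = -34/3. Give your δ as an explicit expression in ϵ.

Fix ϵ > 0. We want δ > 0 with 0 < |w + 9| < δ ⇒ |(-3w + 7)/(w + 6) + 34/3| < ϵ.
Combining over a common denominator, (-3w + 7)/(w + 6) + 34/3 = [(-3w + 7)·(-3) − 34·(w + 6)] / [(-3)·(w + 6)] = -25(w + 9) / ((-3)(w + 6)).
So |(-3w + 7)/(w + 6) + 34/3| = 25|w + 9| / (3·|w + 6|).
Require δ ≤ 3/2, so |w + 6| ≥ |-3| − |w + 9| > 3 − 3/2 = 3/2.
Hence |(-3w + 7)/(w + 6) + 34/3| < 25|w + 9|/(3·(3/2)) = (50/9)|w + 9|, which is < ϵ once |w + 9| < (9/50)ϵ.
Take δ = min(3/2, (9/50)ϵ). Then 0 < |w + 9| < δ forces both bounds, so |(-3w + 7)/(w + 6) + 34/3| < ϵ.

δ = min(3/2, (9/50)ϵ)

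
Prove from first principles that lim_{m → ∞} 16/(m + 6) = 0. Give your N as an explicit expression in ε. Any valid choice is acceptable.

N = 16/ε

Suppose ε > 0. For m ≥ 1, |16/(m + 6) − 0| = 16/(m + 6) ≤ 16/m.
We need 16/m < ε, i.e. m > 16/ε.
Take N = 16/ε. If m > N then |16/(m + 6)| ≤ 16/m < ε.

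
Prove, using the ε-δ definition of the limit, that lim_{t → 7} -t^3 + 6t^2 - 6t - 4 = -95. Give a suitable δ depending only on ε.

δ = min(1, ε/85)

Fix ε > 0. We want δ > 0 such that 0 < |t − 7| < δ implies |(-t^3 + 6t^2 - 6t - 4) + 95| < ε.
(-t^3 + 6t^2 - 6t - 4) + 95 = -t^3 + 6t^2 - 6t + 91 = (t − 7)(-t^2 - t - 13).
So |(-t^3 + 6t^2 - 6t - 4) + 95| = |t − 7|·|-t^2 - t - 13|.
Assume first that |t − 7| < 1, so |t| < 8. Then |-t^2 - t - 13| ≤ 8^2 + 8 + 13 = 85.
Hence |(-t^3 + 6t^2 - 6t - 4) + 95| ≤ 85|t − 7| < ε provided |t − 7| < ε/85.
Choosing δ = min(1, ε/85) ensures both conditions, hence |(-t^3 + 6t^2 - 6t - 4) + 95| < ε.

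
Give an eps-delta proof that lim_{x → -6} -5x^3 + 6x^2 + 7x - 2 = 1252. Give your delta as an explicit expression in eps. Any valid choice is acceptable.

Let eps > 0. We want delta > 0 such that 0 < |x + 6| < delta implies |(-5x^3 + 6x^2 + 7x - 2) − 1252| < eps.
(-5x^3 + 6x^2 + 7x - 2) − 1252 = -5x^3 + 6x^2 + 7x - 1254 = (x + 6)(-5x^2 + 36x - 209).
So |(-5x^3 + 6x^2 + 7x - 2) − 1252| = |x + 6|·|-5x^2 + 36x - 209|.
Require delta ≤ 1. Then |x + 6| < 1 gives |x| < 7, and by the triangle inequality |-5x^2 + 36x - 209| ≤ 5·7^2 + 36·7 + 209 = 706.
Hence |(-5x^3 + 6x^2 + 7x - 2) − 1252| ≤ 706|x + 6| < eps provided |x + 6| < eps/706.
Take delta = min(1, eps/706). Then 0 < |x + 6| < delta gives both |x + 6| < 1 and |x + 6| < eps/706, so |(-5x^3 + 6x^2 + 7x - 2) − 1252| < eps.

delta = min(1, eps/706)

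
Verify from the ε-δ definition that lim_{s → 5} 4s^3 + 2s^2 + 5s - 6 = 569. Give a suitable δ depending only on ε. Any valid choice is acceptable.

δ = min(1, ε/391)

Suppose ε > 0. We want δ > 0 such that 0 < |s − 5| < δ implies |(4s^3 + 2s^2 + 5s - 6) − 569| < ε.
(4s^3 + 2s^2 + 5s - 6) − 569 = 4s^3 + 2s^2 + 5s - 575 = (s − 5)(4s^2 + 22s + 115).
So |(4s^3 + 2s^2 + 5s - 6) − 569| = |s − 5|·|4s^2 + 22s + 115|.
Assume first that |s − 5| < 1, so |s| < 6. Then |4s^2 + 22s + 115| ≤ 4·6^2 + 22·6 + 115 = 391.
Hence |(4s^3 + 2s^2 + 5s - 6) − 569| ≤ 391|s − 5| < ε provided |s − 5| < ε/391.
Take δ = min(1, ε/391). Then 0 < |s − 5| < δ gives both |s − 5| < 1 and |s − 5| < ε/391, so |(4s^3 + 2s^2 + 5s - 6) − 569| < ε.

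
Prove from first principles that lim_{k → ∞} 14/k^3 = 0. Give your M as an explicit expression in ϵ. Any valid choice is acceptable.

Suppose ϵ > 0. For k ≥ 1, |14/k^3 − 0| = 14/k^3.
14/k^3 < ϵ ⇔ k^3 > 14/ϵ ⇔ k > (14/ϵ)^{1/3}.
Take M = (14/ϵ)^{1/3}. Then k > M implies 14/k^3 < ϵ.

M = (14/ϵ)^{1/3}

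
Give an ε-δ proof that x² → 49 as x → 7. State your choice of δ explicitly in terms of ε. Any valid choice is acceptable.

Fix ε > 0. We seek δ > 0 with 0 < |x − 7| < δ ⇒ |x² − 49| < ε.
Factor: x² − 49 = (x − 7)(x + 7), so |x² − 49| = |x − 7|·|x + 7|.
Restrict δ ≤ 2. Then |x − 7| < 2 gives |x| < 9, so by the triangle inequality |x + 7| ≤ 9 + 7 = 16.
Hence |x² − 49| ≤ 16|x − 7|, which is < ε once |x − 7| < ε/16.
Take δ = min(2, ε/16). If 0 < |x − 7| < δ then both bounds hold and |x² − 49| ≤ 16|x − 7| < 16·(ε/16) = ε.

δ = min(2, ε/16)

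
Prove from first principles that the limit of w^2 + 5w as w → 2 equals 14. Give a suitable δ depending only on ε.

δ = min(1, ε/10)

Let ε > 0 be given. We want δ > 0 such that 0 < |w − 2| < δ implies |(w^2 + 5w) − 14| < ε.
(w^2 + 5w) − 14 = w^2 + 5w - 14 = (w − 2)(w + 7).
So |(w^2 + 5w) − 14| = |w − 2|·|w + 7|.
Assume first that |w − 2| < 1, so |w| < 3. Then |w + 7| ≤ 3 + 7 = 10.
Hence |(w^2 + 5w) − 14| ≤ 10|w − 2| < ε provided |w − 2| < ε/10.
Choosing δ = min(1, ε/10) ensures both conditions, hence |(w^2 + 5w) − 14| < ε.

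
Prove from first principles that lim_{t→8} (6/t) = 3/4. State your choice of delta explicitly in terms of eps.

Fix eps > 0. We seek delta > 0 such that 0 < |t − 8| < delta implies |6/t − (3/4)| < eps.
|6/t − (3/4)| = 6·|8 − t|/(8·|t|) = 6|t − 8|/(8|t|).
Require delta ≤ 4 so that |t| > 8 − 4 = 4, hence 8|t| > 32.
Then |6/t − (3/4)| < 6|t − 8|/32, which is < eps when |t − 8| < (16/3)eps.
Take delta = min(4, (16/3)eps). Then 0 < |t − 8| < delta gives both |t − 8| < 4 and |t − 8| < (16/3)eps, so |6/t − (3/4)| < eps.

delta = min(4, (16/3)eps)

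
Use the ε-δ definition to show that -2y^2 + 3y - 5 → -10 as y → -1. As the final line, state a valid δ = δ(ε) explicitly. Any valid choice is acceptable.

Let ε > 0 be given. We want δ > 0 such that 0 < |y + 1| < δ implies |(-2y^2 + 3y - 5) + 10| < ε.
(-2y^2 + 3y - 5) + 10 = -2y^2 + 3y + 5 = (y + 1)(-2y + 5).
So |(-2y^2 + 3y - 5) + 10| = |y + 1|·|-2y + 5|.
Require δ ≤ 2. Then |y + 1| < 2 gives |y| < 3, and by the triangle inequality |-2y + 5| ≤ 2·3 + 5 = 11.
Hence |(-2y^2 + 3y - 5) + 10| ≤ 11|y + 1| < ε provided |y + 1| < ε/11.
Take δ = min(2, ε/11). Then 0 < |y + 1| < δ gives both |y + 1| < 2 and |y + 1| < ε/11, so |(-2y^2 + 3y - 5) + 10| < ε.

δ = min(2, ε/11)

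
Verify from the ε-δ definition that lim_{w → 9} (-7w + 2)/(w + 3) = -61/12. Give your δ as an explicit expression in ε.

Let ε > 0 be given. We want δ > 0 with 0 < |w − 9| < δ ⇒ |(-7w + 2)/(w + 3) + 61/12| < ε.
Combining over a common denominator, (-7w + 2)/(w + 3) + 61/12 = [(-7w + 2)·12 − (-61)·(w + 3)] / [12·(w + 3)] = -23(w − 9) / (12(w + 3)).
So |(-7w + 2)/(w + 3) + 61/12| = 23|w − 9| / (12·|w + 3|).
Restrict δ ≤ 6. Then |w − 9| < 6 gives |w + 3| = |(w − 9) + 12| ≥ 12 − 6 = 6.
Hence |(-7w + 2)/(w + 3) + 61/12| < 23|w − 9|/(12·6) = (23/72)|w − 9|, which is < ε once |w − 9| < (72/23)ε.
Take δ = min(6, (72/23)ε). Then 0 < |w − 9| < δ forces both bounds, so |(-7w + 2)/(w + 3) + 61/12| < ε.

δ = min(6, (72/23)ε)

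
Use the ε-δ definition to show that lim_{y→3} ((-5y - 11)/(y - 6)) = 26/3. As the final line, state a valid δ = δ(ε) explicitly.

Let ε > 0 be given. We want δ > 0 with 0 < |y − 3| < δ ⇒ |(-5y - 11)/(y - 6) − (26/3)| < ε.
Combining over a common denominator, (-5y - 11)/(y - 6) − (26/3) = [(-5y - 11)·(-3) − (-26)·(y - 6)] / [(-3)·(y - 6)] = 41(y − 3) / ((-3)(y - 6)).
So |(-5y - 11)/(y - 6) − (26/3)| = 41|y − 3| / (3·|y − 6|).
Require δ ≤ 3/2, so |y − 6| ≥ |-3| − |y − 3| > 3 − 3/2 = 3/2.
Hence |(-5y - 11)/(y - 6) − (26/3)| < 41|y − 3|/(3·(3/2)) = (82/9)|y − 3|, which is < ε once |y − 3| < (9/82)ε.
Take δ = min(3/2, (9/82)ε). Then 0 < |y − 3| < δ forces both bounds, so |(-5y - 11)/(y - 6) − (26/3)| < ε.

δ = min(3/2, (9/82)ε)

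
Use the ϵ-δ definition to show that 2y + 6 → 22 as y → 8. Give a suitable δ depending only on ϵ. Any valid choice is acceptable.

Fix ϵ > 0. We need δ > 0 so that 0 < |y − 8| < δ implies |(2y + 6) − 22| < ϵ.
|(2y + 6) − 22| = |2y - 16| = 2|y − 8|.
So 2|y − 8| < ϵ exactly when |y − 8| < ϵ/2.
Choosing δ = ϵ/2 gives |(2y + 6) − 22| = 2|y − 8| < ϵ whenever |y − 8| < δ.

δ = ϵ/2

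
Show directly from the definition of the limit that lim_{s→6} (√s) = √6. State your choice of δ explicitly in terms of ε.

Let ε > 0. We want δ > 0 such that 0 < |s − 6| < δ implies |√s − √6| < ε.
Rationalise: √s − √6 = (s − 6)/(√s + √6), so |√s − √6| = |s − 6|/(√s + √6).
Restrict δ ≤ 6 so that |s − 6| < 6 forces s > 0, and then √s + √6 > √6.
Hence |√s − √6| < |s − 6|/√6, which is < ε once |s − 6| < √6·ε.
Take δ = min(6, √6·ε). If 0 < |s − 6| < δ then s > 0 and |√s − √6| < |s − 6|/√6 < ε.

δ = min(6, √6·ε)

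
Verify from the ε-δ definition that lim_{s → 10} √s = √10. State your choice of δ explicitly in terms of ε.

Suppose ε > 0. We want δ > 0 such that 0 < |s − 10| < δ implies |√s − √10| < ε.
Rationalise: √s − √10 = (s − 10)/(√s + √10), so |√s − √10| = |s − 10|/(√s + √10).
Restrict δ ≤ 10 so that |s − 10| < 10 forces s > 0, and then √s + √10 > √10.
Hence |√s − √10| < |s − 10|/√10, which is < ε once |s − 10| < √10·ε.
Take δ = min(10, √10·ε). If 0 < |s − 10| < δ then s > 0 and |√s − √10| < |s − 10|/√10 < ε.

δ = min(10, √10·ε)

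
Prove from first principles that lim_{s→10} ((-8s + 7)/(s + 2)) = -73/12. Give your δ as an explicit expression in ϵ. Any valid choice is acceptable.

Let ϵ > 0. We want δ > 0 with 0 < |s − 10| < δ ⇒ |(-8s + 7)/(s + 2) + 73/12| < ϵ.
Combining over a common denominator, (-8s + 7)/(s + 2) + 73/12 = [(-8s + 7)·12 − (-73)·(s + 2)] / [12·(s + 2)] = -23(s − 10) / (12(s + 2)).
So |(-8s + 7)/(s + 2) + 73/12| = 23|s − 10| / (12·|s + 2|).
Restrict δ ≤ 6. Then |s − 10| < 6 gives |s + 2| = |(s − 10) + 12| ≥ 12 − 6 = 6.
Hence |(-8s + 7)/(s + 2) + 73/12| < 23|s − 10|/(12·6) = (23/72)|s − 10|, which is < ϵ once |s − 10| < (72/23)ϵ.
Take δ = min(6, (72/23)ϵ). Then 0 < |s − 10| < δ forces both bounds, so |(-8s + 7)/(s + 2) + 73/12| < ϵ.

δ = min(6, (72/23)ϵ)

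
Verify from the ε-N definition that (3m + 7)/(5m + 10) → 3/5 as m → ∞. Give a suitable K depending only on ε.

Suppose ε > 0. For m ≥ 1, |(3m + 7)/(5m + 10) − (3/5)| = |5|/(5(5m + 10)) = 5/(5(5m + 10)).
Since 5m + 10 ≥ 5m for m ≥ 1, this is ≤ 5/(5·5m) = (1/5)/m.
So |(3m + 7)/(5m + 10) − (3/5)| < ε whenever m > (1/5)/ε.
Take K = (1/5)/ε. If m > K then |(3m + 7)/(5m + 10) − (3/5)| ≤ (1/5)/m < ε.

K = (1/5)/ε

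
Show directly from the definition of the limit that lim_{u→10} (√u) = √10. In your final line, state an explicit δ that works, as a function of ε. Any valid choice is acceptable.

δ = min(10, √10·ε)

Let ε > 0. We want δ > 0 such that 0 < |u − 10| < δ implies |√u − √10| < ε.
Rationalise: √u − √10 = (u − 10)/(√u + √10), so |√u − √10| = |u − 10|/(√u + √10).
Restrict δ ≤ 10 so that |u − 10| < 10 forces u > 0, and then √u + √10 > √10.
Hence |√u − √10| < |u − 10|/√10, which is < ε once |u − 10| < √10·ε.
Take δ = min(10, √10·ε). If 0 < |u − 10| < δ then u > 0 and |√u − √10| < |u − 10|/√10 < ε.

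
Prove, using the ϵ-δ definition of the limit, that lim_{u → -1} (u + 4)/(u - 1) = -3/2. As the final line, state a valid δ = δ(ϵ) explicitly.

Suppose ϵ > 0. We want δ > 0 with 0 < |u + 1| < δ ⇒ |(u + 4)/(u - 1) + 3/2| < ϵ.
Combining over a common denominator, (u + 4)/(u - 1) + 3/2 = [(u + 4)·(-2) − 3·(u - 1)] / [(-2)·(u - 1)] = -5(u + 1) / ((-2)(u - 1)).
So |(u + 4)/(u - 1) + 3/2| = 5|u + 1| / (2·|u − 1|).
Require δ ≤ 1, so |u − 1| ≥ |-2| − |u + 1| > 2 − 1 = 1.
Hence |(u + 4)/(u - 1) + 3/2| < 5|u + 1|/(2·1) = (5/2)|u + 1|, which is < ϵ once |u + 1| < (2/5)ϵ.
Take δ = min(1, (2/5)ϵ). Then 0 < |u + 1| < δ forces both bounds, so |(u + 4)/(u - 1) + 3/2| < ϵ.

δ = min(1, (2/5)ϵ)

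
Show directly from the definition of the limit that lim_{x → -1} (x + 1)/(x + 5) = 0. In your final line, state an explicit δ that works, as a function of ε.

Suppose ε > 0. We want δ > 0 with 0 < |x + 1| < δ ⇒ |(x + 1)/(x + 5) − 0| < ε.
Combining over a common denominator, (x + 1)/(x + 5) − 0 = [(x + 1)·4 − 0·(x + 5)] / [4·(x + 5)] = 4(x + 1) / (4(x + 5)).
So |(x + 1)/(x + 5) − 0| = 4|x + 1| / (4·|x + 5|).
Require δ ≤ 2, so |x + 5| ≥ |4| − |x + 1| > 4 − 2 = 2.
Hence |(x + 1)/(x + 5) − 0| < 4|x + 1|/(4·2) = (1/2)|x + 1|, which is < ε once |x + 1| < 2ε.
Take δ = min(2, 2ε). Then 0 < |x + 1| < δ forces both bounds, so |(x + 1)/(x + 5) − 0| < ε.

δ = min(2, 2ε)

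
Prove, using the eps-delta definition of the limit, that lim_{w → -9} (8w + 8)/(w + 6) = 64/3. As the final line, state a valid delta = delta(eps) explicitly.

delta = min(3/2, (9/80)eps)

Let eps > 0. We want delta > 0 with 0 < |w + 9| < delta ⇒ |(8w + 8)/(w + 6) − (64/3)| < eps.
Combining over a common denominator, (8w + 8)/(w + 6) − (64/3) = [(8w + 8)·(-3) − (-64)·(w + 6)] / [(-3)·(w + 6)] = 40(w + 9) / ((-3)(w + 6)).
So |(8w + 8)/(w + 6) − (64/3)| = 40|w + 9| / (3·|w + 6|).
Restrict delta ≤ 3/2. Then |w + 9| < 3/2 gives |w + 6| = |(w + 9) + (-3)| ≥ 3 − 3/2 = 3/2.
Hence |(8w + 8)/(w + 6) − (64/3)| < 40|w + 9|/(3·(3/2)) = (80/9)|w + 9|, which is < eps once |w + 9| < (9/80)eps.
Take delta = min(3/2, (9/80)eps). Then 0 < |w + 9| < delta forces both bounds, so |(8w + 8)/(w + 6) − (64/3)| < eps.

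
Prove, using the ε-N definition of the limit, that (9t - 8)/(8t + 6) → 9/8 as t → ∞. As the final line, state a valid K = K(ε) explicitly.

Suppose ε > 0. We seek K > 0 such that t > K implies |(9t - 8)/(8t + 6) − (9/8)| < ε.
(9t - 8)/(8t + 6) − (9/8) = (8(9t - 8) − 9(8t + 6)) / (8(8t + 6)) = -118/(8(8t + 6)).
For t > 0 we have 8t + 6 > 8t, so |(9t - 8)/(8t + 6) − (9/8)| = 118/(8(8t + 6)) < 118/(8·8t) = (59/32)/t.
Thus |(9t - 8)/(8t + 6) − (9/8)| < ε whenever t > (59/32)/ε.
Take K = (59/32)/ε. If t > K then |(9t - 8)/(8t + 6) − (9/8)| < (59/32)/t < ε.

K = (59/32)/ε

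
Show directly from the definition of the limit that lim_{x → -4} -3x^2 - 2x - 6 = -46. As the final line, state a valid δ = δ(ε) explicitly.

δ = min(1, ε/25)

Let ε > 0. We want δ > 0 such that 0 < |x + 4| < δ implies |(-3x^2 - 2x - 6) + 46| < ε.
(-3x^2 - 2x - 6) + 46 = -3x^2 - 2x + 40 = (x + 4)(-3x + 10).
So |(-3x^2 - 2x - 6) + 46| = |x + 4|·|-3x + 10|.
Assume first that |x + 4| < 1, so |x| < 5. Then |-3x + 10| ≤ 3·5 + 10 = 25.
Hence |(-3x^2 - 2x - 6) + 46| ≤ 25|x + 4| < ε provided |x + 4| < ε/25.
Take δ = min(1, ε/25). Then 0 < |x + 4| < δ gives both |x + 4| < 1 and |x + 4| < ε/25, so |(-3x^2 - 2x - 6) + 46| < ε.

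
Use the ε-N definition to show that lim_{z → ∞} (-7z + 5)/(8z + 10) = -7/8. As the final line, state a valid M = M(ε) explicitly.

M = (55/32)/ε

Suppose ε > 0. We seek M > 0 such that z > M implies |(-7z + 5)/(8z + 10) + 7/8| < ε.
(-7z + 5)/(8z + 10) + 7/8 = (8(-7z + 5) − (-7)(8z + 10)) / (8(8z + 10)) = 110/(8(8z + 10)).
For z > 0 we have 8z + 10 > 8z, so |(-7z + 5)/(8z + 10) + 7/8| = 110/(8(8z + 10)) < 110/(8·8z) = (55/32)/z.
Thus |(-7z + 5)/(8z + 10) + 7/8| < ε whenever z > (55/32)/ε.
Take M = (55/32)/ε. If z > M then |(-7z + 5)/(8z + 10) + 7/8| < (55/32)/z < ε.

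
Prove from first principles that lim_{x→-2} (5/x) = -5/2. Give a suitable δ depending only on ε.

Suppose ε > 0. We seek δ > 0 such that 0 < |x + 2| < δ implies |5/x + 5/2| < ε.
|5/x + 5/2| = 5·|-2 − x|/(2·|x|) = 5|x + 2|/(2|x|).
Restrict δ ≤ 1. Then |x + 2| < 1 gives |x| > 1, so 2|x| > 2.
Then |5/x + 5/2| < 5|x + 2|/2, which is < ε when |x + 2| < (2/5)ε.
Take δ = min(1, (2/5)ε). Then 0 < |x + 2| < δ gives both |x + 2| < 1 and |x + 2| < (2/5)ε, so |5/x + 5/2| < ε.

δ = min(1, (2/5)ε)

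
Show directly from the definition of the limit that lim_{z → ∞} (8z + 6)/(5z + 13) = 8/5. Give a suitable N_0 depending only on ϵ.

N_0 = (74/25)/ϵ

Let ϵ > 0. We seek N_0 > 0 such that z > N_0 implies |(8z + 6)/(5z + 13) − (8/5)| < ϵ.
(8z + 6)/(5z + 13) − (8/5) = (5(8z + 6) − 8(5z + 13)) / (5(5z + 13)) = -74/(5(5z + 13)).
For z > 0 we have 5z + 13 > 5z, so |(8z + 6)/(5z + 13) − (8/5)| = 74/(5(5z + 13)) < 74/(5·5z) = (74/25)/z.
Thus |(8z + 6)/(5z + 13) − (8/5)| < ϵ whenever z > (74/25)/ϵ.
Take N_0 = (74/25)/ϵ. If z > N_0 then |(8z + 6)/(5z + 13) − (8/5)| < (74/25)/z < ϵ.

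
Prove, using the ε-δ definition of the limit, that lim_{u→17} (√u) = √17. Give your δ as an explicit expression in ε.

Suppose ε > 0. We want δ > 0 such that 0 < |u − 17| < δ implies |√u − √17| < ε.
Multiplying by the conjugate, |√u − √17| = |u − 17|/(√u + √17).
Restrict δ ≤ 17 so that |u − 17| < 17 forces u > 0, and then √u + √17 > √17.
Hence |√u − √17| < |u − 17|/√17, which is < ε once |u − 17| < √17·ε.
Take δ = min(17, √17·ε). If 0 < |u − 17| < δ then u > 0 and |√u − √17| < |u − 17|/√17 < ε.

δ = min(17, √17·ε)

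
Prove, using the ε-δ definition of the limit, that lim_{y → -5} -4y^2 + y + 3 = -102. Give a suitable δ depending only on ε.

δ = min(1, ε/45)

Let ε > 0. We want δ > 0 such that 0 < |y + 5| < δ implies |(-4y^2 + y + 3) + 102| < ε.
(-4y^2 + y + 3) + 102 = -4y^2 + y + 105 = (y + 5)(-4y + 21).
So |(-4y^2 + y + 3) + 102| = |y + 5|·|-4y + 21|.
Assume first that |y + 5| < 1, so |y| < 6. Then |-4y + 21| ≤ 4·6 + 21 = 45.
Hence |(-4y^2 + y + 3) + 102| ≤ 45|y + 5| < ε provided |y + 5| < ε/45.
Take δ = min(1, ε/45). Then 0 < |y + 5| < δ gives both |y + 5| < 1 and |y + 5| < ε/45, so |(-4y^2 + y + 3) + 102| < ε.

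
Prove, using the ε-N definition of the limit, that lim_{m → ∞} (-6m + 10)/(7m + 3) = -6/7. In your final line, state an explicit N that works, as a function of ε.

N = (88/49)/ε

Suppose ε > 0. For m ≥ 1, |(-6m + 10)/(7m + 3) + 6/7| = |88|/(7(7m + 3)) = 88/(7(7m + 3)).
Since 7m + 3 ≥ 7m for m ≥ 1, this is ≤ 88/(7·7m) = (88/49)/m.
So |(-6m + 10)/(7m + 3) + 6/7| < ε whenever m > (88/49)/ε.
Take N = (88/49)/ε. If m > N then |(-6m + 10)/(7m + 3) + 6/7| ≤ (88/49)/m < ε.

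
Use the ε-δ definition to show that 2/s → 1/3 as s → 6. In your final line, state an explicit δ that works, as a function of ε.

Let ε > 0 be given. We seek δ > 0 such that 0 < |s − 6| < δ implies |2/s − (1/3)| < ε.
|2/s − (1/3)| = 2·|6 − s|/(6·|s|) = 2|s − 6|/(6|s|).
Require δ ≤ 3 so that |s| > 6 − 3 = 3, hence 6|s| > 18.
Then |2/s − (1/3)| < 2|s − 6|/18, which is < ε when |s − 6| < 9ε.
Take δ = min(3, 9ε). Then 0 < |s − 6| < δ gives both |s − 6| < 3 and |s − 6| < 9ε, so |2/s − (1/3)| < ε.

δ = min(3, 9ε)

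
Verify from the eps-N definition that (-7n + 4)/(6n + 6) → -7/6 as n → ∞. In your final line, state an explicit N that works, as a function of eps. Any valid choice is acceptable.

Let eps > 0 be given. For n ≥ 1, |(-7n + 4)/(6n + 6) + 7/6| = |66|/(6(6n + 6)) = 66/(6(6n + 6)).
Since 6n + 6 ≥ 6n for n ≥ 1, this is ≤ 66/(6·6n) = (11/6)/n.
So |(-7n + 4)/(6n + 6) + 7/6| < eps whenever n > (11/6)/eps.
Take N = (11/6)/eps. If n > N then |(-7n + 4)/(6n + 6) + 7/6| ≤ (11/6)/n < eps.

N = (11/6)/eps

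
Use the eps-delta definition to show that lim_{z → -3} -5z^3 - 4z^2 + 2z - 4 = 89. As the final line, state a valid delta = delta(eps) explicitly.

delta = min(2, eps/211)

Fix eps > 0. We want delta > 0 such that 0 < |z + 3| < delta implies |(-5z^3 - 4z^2 + 2z - 4) − 89| < eps.
(-5z^3 - 4z^2 + 2z - 4) − 89 = -5z^3 - 4z^2 + 2z - 93 = (z + 3)(-5z^2 + 11z - 31).
So |(-5z^3 - 4z^2 + 2z - 4) − 89| = |z + 3|·|-5z^2 + 11z - 31|.
Require delta ≤ 2. Then |z + 3| < 2 gives |z| < 5, and by the triangle inequality |-5z^2 + 11z - 31| ≤ 5·5^2 + 11·5 + 31 = 211.
Hence |(-5z^3 - 4z^2 + 2z - 4) − 89| ≤ 211|z + 3| < eps provided |z + 3| < eps/211.
Choosing delta = min(2, eps/211) ensures both conditions, hence |(-5z^3 - 4z^2 + 2z - 4) − 89| < eps.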